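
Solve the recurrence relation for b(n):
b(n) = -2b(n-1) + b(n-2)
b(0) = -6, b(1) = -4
Characteristic equation: x² + 2x - 1 = 0.
Discriminant Δ = (-2)² + 4·(1) = 8.
Roots r₁,₂ = (-2 ± √8)/2, so r₁ = -1 + \sqrt{2}, r₂ = - \sqrt{2} - 1.
General solution: b(n) = A·r₁^n + B·r₂^n.
From the initial conditions, A + B = -6 and r₁A + r₂B = -4.
Since r₁ - r₂ = √8: A = (-4 - (-6)r₂)/√8 = - \frac{5 \sqrt{2}}{2} - 3, and B = -6 - A = -3 + \frac{5 \sqrt{2}}{2}.
So b(n) = \left(- \frac{5 \sqrt{2}}{2} - 3\right)\left(-1 + \sqrt{2}\right)^n + \left(-3 + \frac{5 \sqrt{2}}{2}\right)\left(- \sqrt{2} - 1\right)^n.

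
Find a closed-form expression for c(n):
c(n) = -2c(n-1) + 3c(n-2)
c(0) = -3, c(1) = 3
Characteristic equation: x² + 2x - 3 = 0, which factors as (x - (1))(x - (-3)) = 0.
Roots r₁ = 1, r₂ = -3 (distinct).
General solution: c(n) = A·(1)^n + B·(-3)^n.
From c(0) = -3: A + B = -3.
From c(1) = 3: A - 3B = 3.
Solving: A = - \frac{3}{2}, B = - \frac{3}{2}.
So c(n) = - \frac{3 \left(-3\right)^{n}}{2} - \frac{3}{2}.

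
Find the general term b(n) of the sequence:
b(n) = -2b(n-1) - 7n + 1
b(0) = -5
First-order linear with linear forcing.
Homogeneous solution: b_h(n) = A·(-2)^n.
Try particular b_p(n) = pn + q. Substituting:
  pn + q = -2(p(n-1) + q) - 7n + 1.
Matching the n-coefficient: p = -2p - 7 ⇒ p = - \frac{7}{3}.
Matching constants: q = 2p - 2q + 1 ⇒ q = - \frac{11}{9}.
General: b(n) = A·(-2)^n - \frac{7 n}{3} - \frac{11}{9}.
Apply b(0) = -5: A - \frac{11}{9} = -5 ⇒ A = - \frac{34}{9}.
So b(n) = - \frac{34 \left(-2\right)^{n}}{9} - \frac{7 n}{3} - \frac{11}{9}.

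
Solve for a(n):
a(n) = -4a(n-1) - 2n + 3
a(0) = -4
First-order linear with linear forcing.
Homogeneous solution: a_h(n) = A·(-4)^n.
Try particular a_p(n) = pn + q. Substituting:
  pn + q = -4(p(n-1) + q) - 2n + 3.
Matching the n-coefficient: p = -4p - 2 ⇒ p = - \frac{2}{5}.
Matching constants: q = 4p - 4q + 3 ⇒ q = \frac{7}{25}.
General: a(n) = A·(-4)^n - \frac{2 n}{5} + \frac{7}{25}.
Apply a(0) = -4: A + \frac{7}{25} = -4 ⇒ A = - \frac{107}{25}.
So a(n) = - \frac{107 \left(-4\right)^{n}}{25} - \frac{2 n}{5} + \frac{7}{25}.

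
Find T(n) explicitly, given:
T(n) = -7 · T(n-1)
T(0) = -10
Pure geometric recurrence with ratio -7.
By induction T(n) = T(0) · (-7)^n = - 10 \left(-7\right)^{n}.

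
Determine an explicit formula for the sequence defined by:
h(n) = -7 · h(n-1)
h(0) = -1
Pure geometric recurrence with ratio -7.
By induction h(n) = h(0) · (-7)^n = - \left(-7\right)^{n}.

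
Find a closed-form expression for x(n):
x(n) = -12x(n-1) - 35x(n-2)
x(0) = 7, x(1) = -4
Characteristic equation: x² + 12x + 35 = 0, which factors as (x - (-5))(x - (-7)) = 0.
Roots r₁ = -5, r₂ = -7 (distinct).
General solution: x(n) = A·(-5)^n + B·(-7)^n.
From x(0) = 7: A + B = 7.
From x(1) = -4: -5A - 7B = -4.
Solving: A = \frac{45}{2}, B = - \frac{31}{2}.
So x(n) = \frac{45 \left(-5\right)^{n}}{2} - \frac{31 \left(-7\right)^{n}}{2}.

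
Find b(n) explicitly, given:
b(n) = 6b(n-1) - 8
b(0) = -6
First-order linear non-homogeneous.
Homogeneous solution: b_h(n) = A·(6)^n.
Try constant particular solution b_p = K: K = 6K - 8 ⇒ K = \frac{8}{5}.
General: b(n) = A·(6)^n + \frac{8}{5}.
Apply b(0) = -6: A + \frac{8}{5} = -6 ⇒ A = - \frac{38}{5}.
So b(n) = \frac{8}{5} - \frac{38 \cdot 6^{n}}{5}.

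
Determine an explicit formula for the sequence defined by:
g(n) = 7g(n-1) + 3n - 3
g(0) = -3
First-order linear with linear forcing.
Homogeneous solution: g_h(n) = A·(7)^n.
Try particular g_p(n) = pn + q. Substituting:
  pn + q = 7(p(n-1) + q) + 3n - 3.
Matching the n-coefficient: p = 7p + 3 ⇒ p = - \frac{1}{2}.
Matching constants: q = -7p + 7q - 3 ⇒ q = - \frac{1}{12}.
General: g(n) = A·(7)^n - \frac{n}{2} - \frac{1}{12}.
Apply g(0) = -3: A - \frac{1}{12} = -3 ⇒ A = - \frac{35}{12}.
So g(n) = - \frac{35 \cdot 7^{n}}{12} - \frac{n}{2} - \frac{1}{12}.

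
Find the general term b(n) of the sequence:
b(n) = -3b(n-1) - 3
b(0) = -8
First-order linear non-homogeneous.
Homogeneous solution: b_h(n) = A·(-3)^n.
Try constant particular solution b_p = K: K = -3K - 3 ⇒ K = - \frac{3}{4}.
General: b(n) = A·(-3)^n - \frac{3}{4}.
Apply b(0) = -8: A - \frac{3}{4} = -8 ⇒ A = - \frac{29}{4}.
So b(n) = - \frac{29 \left(-3\right)^{n}}{4} - \frac{3}{4}.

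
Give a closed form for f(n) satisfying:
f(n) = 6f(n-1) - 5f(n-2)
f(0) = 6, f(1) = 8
Characteristic equation: x² - 6x + 5 = 0, which factors as (x - (5))(x - (1)) = 0.
Roots r₁ = 5, r₂ = 1 (distinct).
General solution: f(n) = A·(5)^n + B·(1)^n.
From f(0) = 6: A + B = 6.
From f(1) = 8: 5A + B = 8.
Solving: A = \frac{1}{2}, B = \frac{11}{2}.
So f(n) = \frac{5^{n}}{2} + \frac{11}{2}.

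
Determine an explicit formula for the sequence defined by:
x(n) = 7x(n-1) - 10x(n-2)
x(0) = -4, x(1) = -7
Characteristic equation: x² - 7x + 10 = 0, which factors as (x - (5))(x - (2)) = 0.
Roots r₁ = 5, r₂ = 2 (distinct).
General solution: x(n) = A·(5)^n + B·(2)^n.
From x(0) = -4: A + B = -4.
From x(1) = -7: 5A + 2B = -7.
Solving: A = \frac{1}{3}, B = - \frac{13}{3}.
So x(n) = - \frac{13 \cdot 2^{n}}{3} + \frac{5^{n}}{3}.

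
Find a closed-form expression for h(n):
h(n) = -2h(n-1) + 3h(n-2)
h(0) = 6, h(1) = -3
Characteristic equation: x² + 2x - 3 = 0, which factors as (x - (-3))(x - (1)) = 0.
Roots r₁ = -3, r₂ = 1 (distinct).
General solution: h(n) = A·(-3)^n + B·(1)^n.
From h(0) = 6: A + B = 6.
From h(1) = -3: -3A + B = -3.
Solving: A = \frac{9}{4}, B = \frac{15}{4}.
So h(n) = \frac{9 \left(-3\right)^{n}}{4} + \frac{15}{4}.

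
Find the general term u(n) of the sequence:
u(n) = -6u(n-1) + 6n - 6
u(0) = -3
First-order linear with linear forcing.
Homogeneous solution: u_h(n) = A·(-6)^n.
Try particular u_p(n) = pn + q. Substituting:
  pn + q = -6(p(n-1) + q) + 6n - 6.
Matching the n-coefficient: p = -6p + 6 ⇒ p = \frac{6}{7}.
Matching constants: q = 6p - 6q - 6 ⇒ q = - \frac{6}{49}.
General: u(n) = A·(-6)^n + \frac{6 n}{7} - \frac{6}{49}.
Apply u(0) = -3: A - \frac{6}{49} = -3 ⇒ A = - \frac{141}{49}.
So u(n) = - \frac{141 \left(-6\right)^{n}}{49} + \frac{6 n}{7} - \frac{6}{49}.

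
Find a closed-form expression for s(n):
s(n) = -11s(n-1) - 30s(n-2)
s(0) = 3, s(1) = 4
Characteristic equation: x² + 11x + 30 = 0, which factors as (x - (-5))(x - (-6)) = 0.
Roots r₁ = -5, r₂ = -6 (distinct).
General solution: s(n) = A·(-5)^n + B·(-6)^n.
From s(0) = 3: A + B = 3.
From s(1) = 4: -5A - 6B = 4.
Solving: A = 22, B = -19.
So s(n) = 22 \left(-5\right)^{n} - 19 \left(-6\right)^{n}.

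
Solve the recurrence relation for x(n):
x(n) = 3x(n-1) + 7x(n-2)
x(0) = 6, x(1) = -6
Characteristic equation: x² - 3x - 7 = 0.
Discriminant Δ = (3)² + 4·(7) = 37.
Roots r₁,₂ = (3 ± √37)/2, so r₁ = \frac{3}{2} + \frac{\sqrt{37}}{2}, r₂ = \frac{3}{2} - \frac{\sqrt{37}}{2}.
General solution: x(n) = A·r₁^n + B·r₂^n.
From the initial conditions, A + B = 6 and r₁A + r₂B = -6.
Since r₁ - r₂ = √37: A = (-6 - (6)r₂)/√37 = 3 - \frac{15 \sqrt{37}}{37}, and B = 6 - A = \frac{15 \sqrt{37}}{37} + 3.
So x(n) = \left(3 - \frac{15 \sqrt{37}}{37}\right)\left(\frac{3}{2} + \frac{\sqrt{37}}{2}\right)^n + \left(\frac{15 \sqrt{37}}{37} + 3\right)\left(\frac{3}{2} - \frac{\sqrt{37}}{2}\right)^n.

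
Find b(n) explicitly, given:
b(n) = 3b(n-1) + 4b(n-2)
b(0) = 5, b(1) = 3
Characteristic equation: x² - 3x - 4 = 0, which factors as (x - (4))(x - (-1)) = 0.
Roots r₁ = 4, r₂ = -1 (distinct).
General solution: b(n) = A·(4)^n + B·(-1)^n.
From b(0) = 5: A + B = 5.
From b(1) = 3: 4A - B = 3.
Solving: A = \frac{8}{5}, B = \frac{17}{5}.
So b(n) = \frac{17 \left(-1\right)^{n}}{5} + \frac{8 \cdot 4^{n}}{5}.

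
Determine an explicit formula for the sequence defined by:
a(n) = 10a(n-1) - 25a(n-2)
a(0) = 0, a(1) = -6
Characteristic equation: x² - 10x + 25 = 0, which is (x - (5))².
Repeated root r = 5.
General solution: a(n) = (A + Bn)·(5)^n.
From a(0) = 0: A = 0.
From a(1) = -6: (A + B)·(5) = -6 ⇒ B = - \frac{6}{5}.
So a(n) = \left(- \frac{6 n}{5}\right) \cdot (5)^n.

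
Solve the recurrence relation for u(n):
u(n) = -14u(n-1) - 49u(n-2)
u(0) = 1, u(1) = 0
Characteristic equation: x² + 14x + 49 = 0, which is (x - (-7))².
Repeated root r = -7.
General solution: u(n) = (A + Bn)·(-7)^n.
From u(0) = 1: A = 1.
From u(1) = 0: (A + B)·(-7) = 0 ⇒ B = -1.
So u(n) = \left(1 - n\right) \cdot (-7)^n.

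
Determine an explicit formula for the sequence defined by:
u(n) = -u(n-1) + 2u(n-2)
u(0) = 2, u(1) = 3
Characteristic equation: x² + x - 2 = 0, which factors as (x - (1))(x - (-2)) = 0.
Roots r₁ = 1, r₂ = -2 (distinct).
General solution: u(n) = A·(1)^n + B·(-2)^n.
From u(0) = 2: A + B = 2.
From u(1) = 3: A - 2B = 3.
Solving: A = \frac{7}{3}, B = - \frac{1}{3}.
So u(n) = \frac{7}{3} - \frac{\left(-2\right)^{n}}{3}.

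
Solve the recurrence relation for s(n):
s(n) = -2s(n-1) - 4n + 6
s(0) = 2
First-order linear with linear forcing.
Homogeneous solution: s_h(n) = A·(-2)^n.
Try particular s_p(n) = pn + q. Substituting:
  pn + q = -2(p(n-1) + q) - 4n + 6.
Matching the n-coefficient: p = -2p - 4 ⇒ p = - \frac{4}{3}.
Matching constants: q = 2p - 2q + 6 ⇒ q = \frac{10}{9}.
General: s(n) = A·(-2)^n - \frac{4 n}{3} + \frac{10}{9}.
Apply s(0) = 2: A + \frac{10}{9} = 2 ⇒ A = \frac{8}{9}.
So s(n) = \frac{8 \left(-2\right)^{n}}{9} - \frac{4 n}{3} + \frac{10}{9}.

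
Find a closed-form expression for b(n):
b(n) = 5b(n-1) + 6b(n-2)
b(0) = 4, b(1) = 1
Characteristic equation: x² - 5x - 6 = 0, which factors as (x - (-1))(x - (6)) = 0.
Roots r₁ = -1, r₂ = 6 (distinct).
General solution: b(n) = A·(-1)^n + B·(6)^n.
From b(0) = 4: A + B = 4.
From b(1) = 1: -A + 6B = 1.
Solving: A = \frac{23}{7}, B = \frac{5}{7}.
So b(n) = \frac{23 \left(-1\right)^{n}}{7} + \frac{5 \cdot 6^{n}}{7}.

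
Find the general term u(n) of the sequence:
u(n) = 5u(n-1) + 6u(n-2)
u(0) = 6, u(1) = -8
Characteristic equation: x² - 5x - 6 = 0, which factors as (x - (-1))(x - (6)) = 0.
Roots r₁ = -1, r₂ = 6 (distinct).
General solution: u(n) = A·(-1)^n + B·(6)^n.
From u(0) = 6: A + B = 6.
From u(1) = -8: -A + 6B = -8.
Solving: A = \frac{44}{7}, B = - \frac{2}{7}.
So u(n) = \frac{44 \left(-1\right)^{n}}{7} - \frac{2 \cdot 6^{n}}{7}.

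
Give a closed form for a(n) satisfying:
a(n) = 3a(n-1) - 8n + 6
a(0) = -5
First-order linear with linear forcing.
Homogeneous solution: a_h(n) = A·(3)^n.
Try particular a_p(n) = pn + q. Substituting:
  pn + q = 3(p(n-1) + q) - 8n + 6.
Matching the n-coefficient: p = 3p - 8 ⇒ p = 4.
Matching constants: q = -3p + 3q + 6 ⇒ q = 3.
General: a(n) = A·(3)^n + 4 n + 3.
Apply a(0) = -5: A + 3 = -5 ⇒ A = -8.
So a(n) = - 8 \cdot 3^{n} + 4 n + 3.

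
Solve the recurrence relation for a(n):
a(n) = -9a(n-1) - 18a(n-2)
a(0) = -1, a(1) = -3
Characteristic equation: x² + 9x + 18 = 0, which factors as (x - (-3))(x - (-6)) = 0.
Roots r₁ = -3, r₂ = -6 (distinct).
General solution: a(n) = A·(-3)^n + B·(-6)^n.
From a(0) = -1: A + B = -1.
From a(1) = -3: -3A - 6B = -3.
Solving: A = -3, B = 2.
So a(n) = - 3 \left(-3\right)^{n} + 2 \left(-6\right)^{n}.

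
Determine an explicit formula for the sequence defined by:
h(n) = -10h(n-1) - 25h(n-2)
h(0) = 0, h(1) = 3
Characteristic equation: x² + 10x + 25 = 0, which is (x - (-5))².
Repeated root r = -5.
General solution: h(n) = (A + Bn)·(-5)^n.
From h(0) = 0: A = 0.
From h(1) = 3: (A + B)·(-5) = 3 ⇒ B = - \frac{3}{5}.
So h(n) = \left(- \frac{3 n}{5}\right) \cdot (-5)^n.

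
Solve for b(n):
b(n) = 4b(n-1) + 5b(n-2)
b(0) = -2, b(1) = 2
Characteristic equation: x² - 4x - 5 = 0, which factors as (x - (-1))(x - (5)) = 0.
Roots r₁ = -1, r₂ = 5 (distinct).
General solution: b(n) = A·(-1)^n + B·(5)^n.
From b(0) = -2: A + B = -2.
From b(1) = 2: -A + 5B = 2.
Solving: A = -2, B = 0.
So b(n) = - 2 \left(-1\right)^{n}.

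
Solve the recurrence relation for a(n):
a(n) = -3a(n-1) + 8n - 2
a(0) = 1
First-order linear with linear forcing.
Homogeneous solution: a_h(n) = A·(-3)^n.
Try particular a_p(n) = pn + q. Substituting:
  pn + q = -3(p(n-1) + q) + 8n - 2.
Matching the n-coefficient: p = -3p + 8 ⇒ p = 2.
Matching constants: q = 3p - 3q - 2 ⇒ q = 1.
General: a(n) = A·(-3)^n + 2 n + 1.
Apply a(0) = 1: A + 1 = 1 ⇒ A = 0.
So a(n) = 2 n + 1.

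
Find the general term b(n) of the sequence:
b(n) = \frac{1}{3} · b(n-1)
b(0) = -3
Pure geometric recurrence with ratio \frac{1}{3}.
By induction b(n) = b(0) · (\frac{1}{3})^n = - 3 \cdot 3^{- n}.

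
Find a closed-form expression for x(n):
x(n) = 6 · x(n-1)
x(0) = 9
Pure geometric recurrence with ratio 6.
By induction x(n) = x(0) · (6)^n = 9 \cdot 6^{n}.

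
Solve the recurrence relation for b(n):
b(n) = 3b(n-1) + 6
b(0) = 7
First-order linear non-homogeneous.
Homogeneous solution: b_h(n) = A·(3)^n.
Try constant particular solution b_p = K: K = 3K + 6 ⇒ K = -3.
General: b(n) = A·(3)^n - 3.
Apply b(0) = 7: A - 3 = 7 ⇒ A = 10.
So b(n) = 10 \cdot 3^{n} - 3.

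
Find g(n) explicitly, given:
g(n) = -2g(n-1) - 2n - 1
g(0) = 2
First-order linear with linear forcing.
Homogeneous solution: g_h(n) = A·(-2)^n.
Try particular g_p(n) = pn + q. Substituting:
  pn + q = -2(p(n-1) + q) - 2n - 1.
Matching the n-coefficient: p = -2p - 2 ⇒ p = - \frac{2}{3}.
Matching constants: q = 2p - 2q - 1 ⇒ q = - \frac{7}{9}.
General: g(n) = A·(-2)^n - \frac{2 n}{3} - \frac{7}{9}.
Apply g(0) = 2: A - \frac{7}{9} = 2 ⇒ A = \frac{25}{9}.
So g(n) = \frac{25 \left(-2\right)^{n}}{9} - \frac{2 n}{3} - \frac{7}{9}.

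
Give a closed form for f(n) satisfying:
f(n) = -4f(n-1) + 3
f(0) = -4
First-order linear non-homogeneous.
Homogeneous solution: f_h(n) = A·(-4)^n.
Try constant particular solution f_p = K: K = -4K + 3 ⇒ K = \frac{3}{5}.
General: f(n) = A·(-4)^n + \frac{3}{5}.
Apply f(0) = -4: A + \frac{3}{5} = -4 ⇒ A = - \frac{23}{5}.
So f(n) = \frac{3}{5} - \frac{23 \left(-4\right)^{n}}{5}.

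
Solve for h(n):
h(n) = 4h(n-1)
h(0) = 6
This is a homogeneous first-order recurrence with ratio 4.
By induction h(n) = h(0) · (4)^n = 6 \cdot 4^{n}.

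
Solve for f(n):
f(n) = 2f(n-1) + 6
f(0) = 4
First-order linear non-homogeneous.
Homogeneous solution: f_h(n) = A·(2)^n.
Try constant particular solution f_p = K: K = 2K + 6 ⇒ K = -6.
General: f(n) = A·(2)^n - 6.
Apply f(0) = 4: A - 6 = 4 ⇒ A = 10.
So f(n) = 10 \cdot 2^{n} - 6.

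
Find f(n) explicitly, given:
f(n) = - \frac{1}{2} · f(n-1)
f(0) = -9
Pure geometric recurrence with ratio - \frac{1}{2}.
By induction f(n) = f(0) · (- \frac{1}{2})^n = - 9 \left(- \frac{1}{2}\right)^{n}.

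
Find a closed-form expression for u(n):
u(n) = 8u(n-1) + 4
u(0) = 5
First-order linear non-homogeneous.
Homogeneous solution: u_h(n) = A·(8)^n.
Try constant particular solution u_p = K: K = 8K + 4 ⇒ K = - \frac{4}{7}.
General: u(n) = A·(8)^n - \frac{4}{7}.
Apply u(0) = 5: A - \frac{4}{7} = 5 ⇒ A = \frac{39}{7}.
So u(n) = \frac{39 \cdot 8^{n}}{7} - \frac{4}{7}.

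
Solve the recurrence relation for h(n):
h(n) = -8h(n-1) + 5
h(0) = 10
First-order linear non-homogeneous.
Homogeneous solution: h_h(n) = A·(-8)^n.
Try constant particular solution h_p = K: K = -8K + 5 ⇒ K = \frac{5}{9}.
General: h(n) = A·(-8)^n + \frac{5}{9}.
Apply h(0) = 10: A + \frac{5}{9} = 10 ⇒ A = \frac{85}{9}.
So h(n) = \frac{85 \left(-8\right)^{n}}{9} + \frac{5}{9}.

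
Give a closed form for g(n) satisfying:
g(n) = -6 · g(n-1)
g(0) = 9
Pure geometric recurrence with ratio -6.
By induction g(n) = g(0) · (-6)^n = 9 \left(-6\right)^{n}.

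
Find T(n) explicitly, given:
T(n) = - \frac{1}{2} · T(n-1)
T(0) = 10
Pure geometric recurrence with ratio - \frac{1}{2}.
By induction T(n) = T(0) · (- \frac{1}{2})^n = 10 \left(- \frac{1}{2}\right)^{n}.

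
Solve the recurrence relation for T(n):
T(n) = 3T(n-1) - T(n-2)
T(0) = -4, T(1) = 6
Characteristic equation: x² - 3x + 1 = 0.
Discriminant Δ = (3)² + 4·(-1) = 5.
Roots r₁,₂ = (3 ± √5)/2, so r₁ = \frac{\sqrt{5}}{2} + \frac{3}{2}, r₂ = \frac{3}{2} - \frac{\sqrt{5}}{2}.
General solution: T(n) = A·r₁^n + B·r₂^n.
From the initial conditions, A + B = -4 and r₁A + r₂B = 6.
Since r₁ - r₂ = √5: A = (6 - (-4)r₂)/√5 = -2 + \frac{12 \sqrt{5}}{5}, and B = -4 - A = - \frac{12 \sqrt{5}}{5} - 2.
So T(n) = \left(-2 + \frac{12 \sqrt{5}}{5}\right)\left(\frac{\sqrt{5}}{2} + \frac{3}{2}\right)^n + \left(- \frac{12 \sqrt{5}}{5} - 2\right)\left(\frac{3}{2} - \frac{\sqrt{5}}{2}\right)^n.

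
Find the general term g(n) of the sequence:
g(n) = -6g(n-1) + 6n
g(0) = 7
First-order linear with linear forcing.
Homogeneous solution: g_h(n) = A·(-6)^n.
Try particular g_p(n) = pn + q. Substituting:
  pn + q = -6(p(n-1) + q) + 6n.
Matching the n-coefficient: p = -6p + 6 ⇒ p = \frac{6}{7}.
Matching constants: q = 6p - 6q ⇒ q = \frac{36}{49}.
General: g(n) = A·(-6)^n + \frac{6 n}{7} + \frac{36}{49}.
Apply g(0) = 7: A + \frac{36}{49} = 7 ⇒ A = \frac{307}{49}.
So g(n) = \frac{307 \left(-6\right)^{n}}{49} + \frac{6 n}{7} + \frac{36}{49}.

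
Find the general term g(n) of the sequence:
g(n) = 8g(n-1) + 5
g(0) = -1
First-order linear non-homogeneous.
Homogeneous solution: g_h(n) = A·(8)^n.
Try constant particular solution g_p = K: K = 8K + 5 ⇒ K = - \frac{5}{7}.
General: g(n) = A·(8)^n - \frac{5}{7}.
Apply g(0) = -1: A - \frac{5}{7} = -1 ⇒ A = - \frac{2}{7}.
So g(n) = - \frac{2 \cdot 8^{n}}{7} - \frac{5}{7}.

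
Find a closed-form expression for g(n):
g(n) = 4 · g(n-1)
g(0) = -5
Pure geometric recurrence with ratio 4.
By induction g(n) = g(0) · (4)^n = - 5 \cdot 4^{n}.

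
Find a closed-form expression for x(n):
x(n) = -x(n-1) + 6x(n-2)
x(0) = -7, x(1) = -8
Characteristic equation: x² + x - 6 = 0, which factors as (x - (2))(x - (-3)) = 0.
Roots r₁ = 2, r₂ = -3 (distinct).
General solution: x(n) = A·(2)^n + B·(-3)^n.
From x(0) = -7: A + B = -7.
From x(1) = -8: 2A - 3B = -8.
Solving: A = - \frac{29}{5}, B = - \frac{6}{5}.
So x(n) = - \frac{6 \left(-3\right)^{n}}{5} - \frac{29 \cdot 2^{n}}{5}.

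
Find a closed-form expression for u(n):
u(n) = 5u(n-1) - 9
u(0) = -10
First-order linear non-homogeneous.
Homogeneous solution: u_h(n) = A·(5)^n.
Try constant particular solution u_p = K: K = 5K - 9 ⇒ K = \frac{9}{4}.
General: u(n) = A·(5)^n + \frac{9}{4}.
Apply u(0) = -10: A + \frac{9}{4} = -10 ⇒ A = - \frac{49}{4}.
So u(n) = \frac{9}{4} - \frac{49 \cdot 5^{n}}{4}.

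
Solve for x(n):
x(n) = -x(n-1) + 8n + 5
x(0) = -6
First-order linear with linear forcing.
Homogeneous solution: x_h(n) = A·(-1)^n.
Try particular x_p(n) = pn + q. Substituting:
  pn + q = -(p(n-1) + q) + 8n + 5.
Matching the n-coefficient: p = -p + 8 ⇒ p = 4.
Matching constants: q = p - q + 5 ⇒ q = \frac{9}{2}.
General: x(n) = A·(-1)^n + 4 n + \frac{9}{2}.
Apply x(0) = -6: A + \frac{9}{2} = -6 ⇒ A = - \frac{21}{2}.
So x(n) = - \frac{21 \left(-1\right)^{n}}{2} + 4 n + \frac{9}{2}.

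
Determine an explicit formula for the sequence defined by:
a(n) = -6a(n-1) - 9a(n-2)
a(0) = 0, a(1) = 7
Characteristic equation: x² + 6x + 9 = 0, which is (x - (-3))².
Repeated root r = -3.
General solution: a(n) = (A + Bn)·(-3)^n.
From a(0) = 0: A = 0.
From a(1) = 7: (A + B)·(-3) = 7 ⇒ B = - \frac{7}{3}.
So a(n) = \left(- \frac{7 n}{3}\right) \cdot (-3)^n.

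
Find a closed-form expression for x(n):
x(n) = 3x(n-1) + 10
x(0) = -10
First-order linear non-homogeneous.
Homogeneous solution: x_h(n) = A·(3)^n.
Try constant particular solution x_p = K: K = 3K + 10 ⇒ K = -5.
General: x(n) = A·(3)^n - 5.
Apply x(0) = -10: A - 5 = -10 ⇒ A = -5.
So x(n) = - 5 \cdot 3^{n} - 5.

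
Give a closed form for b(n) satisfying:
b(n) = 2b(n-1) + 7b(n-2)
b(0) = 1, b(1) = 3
Characteristic equation: x² - 2x - 7 = 0.
Discriminant Δ = (2)² + 4·(7) = 32.
Roots r₁,₂ = (2 ± √32)/2, so r₁ = 1 + 2 \sqrt{2}, r₂ = 1 - 2 \sqrt{2}.
General solution: b(n) = A·r₁^n + B·r₂^n.
From the initial conditions, A + B = 1 and r₁A + r₂B = 3.
Since r₁ - r₂ = √32: A = (3 - (1)r₂)/√32 = \frac{\sqrt{2}}{4} + \frac{1}{2}, and B = 1 - A = \frac{1}{2} - \frac{\sqrt{2}}{4}.
So b(n) = \left(\frac{\sqrt{2}}{4} + \frac{1}{2}\right)\left(1 + 2 \sqrt{2}\right)^n + \left(\frac{1}{2} - \frac{\sqrt{2}}{4}\right)\left(1 - 2 \sqrt{2}\right)^n.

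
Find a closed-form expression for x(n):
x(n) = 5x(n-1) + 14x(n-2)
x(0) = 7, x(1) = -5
Characteristic equation: x² - 5x - 14 = 0, which factors as (x - (7))(x - (-2)) = 0.
Roots r₁ = 7, r₂ = -2 (distinct).
General solution: x(n) = A·(7)^n + B·(-2)^n.
From x(0) = 7: A + B = 7.
From x(1) = -5: 7A - 2B = -5.
Solving: A = 1, B = 6.
So x(n) = 6 \left(-2\right)^{n} + 7^{n}.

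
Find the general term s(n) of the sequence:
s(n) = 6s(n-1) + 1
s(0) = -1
First-order linear non-homogeneous.
Homogeneous solution: s_h(n) = A·(6)^n.
Try constant particular solution s_p = K: K = 6K + 1 ⇒ K = - \frac{1}{5}.
General: s(n) = A·(6)^n - \frac{1}{5}.
Apply s(0) = -1: A - \frac{1}{5} = -1 ⇒ A = - \frac{4}{5}.
So s(n) = - \frac{4 \cdot 6^{n}}{5} - \frac{1}{5}.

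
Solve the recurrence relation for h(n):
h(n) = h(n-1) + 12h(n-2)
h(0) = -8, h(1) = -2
Characteristic equation: x² - x - 12 = 0, which factors as (x - (4))(x - (-3)) = 0.
Roots r₁ = 4, r₂ = -3 (distinct).
General solution: h(n) = A·(4)^n + B·(-3)^n.
From h(0) = -8: A + B = -8.
From h(1) = -2: 4A - 3B = -2.
Solving: A = - \frac{26}{7}, B = - \frac{30}{7}.
So h(n) = - \frac{30 \left(-3\right)^{n}}{7} - \frac{26 \cdot 4^{n}}{7}.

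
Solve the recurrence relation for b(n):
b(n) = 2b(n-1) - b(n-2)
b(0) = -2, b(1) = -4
Characteristic equation: x² - 2x + 1 = 0, which is (x - (1))².
Repeated root r = 1.
General solution: b(n) = (A + Bn)·(1)^n.
From b(0) = -2: A = -2.
From b(1) = -4: (A + B)·(1) = -4 ⇒ B = -2.
So b(n) = \left(- 2 n - 2\right) \cdot (1)^n.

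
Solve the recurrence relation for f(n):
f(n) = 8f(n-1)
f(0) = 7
This is a homogeneous first-order recurrence with ratio 8.
By induction f(n) = f(0) · (8)^n = 7 \cdot 8^{n}.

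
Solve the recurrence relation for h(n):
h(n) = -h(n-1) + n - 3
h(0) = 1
First-order linear with linear forcing.
Homogeneous solution: h_h(n) = A·(-1)^n.
Try particular h_p(n) = pn + q. Substituting:
  pn + q = -(p(n-1) + q) + n - 3.
Matching the n-coefficient: p = -p + 1 ⇒ p = \frac{1}{2}.
Matching constants: q = p - q - 3 ⇒ q = - \frac{5}{4}.
General: h(n) = A·(-1)^n + \frac{n}{2} - \frac{5}{4}.
Apply h(0) = 1: A - \frac{5}{4} = 1 ⇒ A = \frac{9}{4}.
So h(n) = \frac{9 \left(-1\right)^{n}}{4} + \frac{n}{2} - \frac{5}{4}.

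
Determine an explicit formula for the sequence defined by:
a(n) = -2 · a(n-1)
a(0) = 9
Pure geometric recurrence with ratio -2.
By induction a(n) = a(0) · (-2)^n = 9 \left(-2\right)^{n}.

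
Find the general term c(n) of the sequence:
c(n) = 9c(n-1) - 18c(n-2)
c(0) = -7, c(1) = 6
Characteristic equation: x² - 9x + 18 = 0, which factors as (x - (3))(x - (6)) = 0.
Roots r₁ = 3, r₂ = 6 (distinct).
General solution: c(n) = A·(3)^n + B·(6)^n.
From c(0) = -7: A + B = -7.
From c(1) = 6: 3A + 6B = 6.
Solving: A = -16, B = 9.
So c(n) = - 16 \cdot 3^{n} + 9 \cdot 6^{n}.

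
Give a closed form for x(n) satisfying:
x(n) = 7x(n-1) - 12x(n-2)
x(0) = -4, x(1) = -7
Characteristic equation: x² - 7x + 12 = 0, which factors as (x - (4))(x - (3)) = 0.
Roots r₁ = 4, r₂ = 3 (distinct).
General solution: x(n) = A·(4)^n + B·(3)^n.
From x(0) = -4: A + B = -4.
From x(1) = -7: 4A + 3B = -7.
Solving: A = 5, B = -9.
So x(n) = - 9 \cdot 3^{n} + 5 \cdot 4^{n}.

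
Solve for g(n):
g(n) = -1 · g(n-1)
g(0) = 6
Pure geometric recurrence with ratio -1.
By induction g(n) = g(0) · (-1)^n = 6 \left(-1\right)^{n}.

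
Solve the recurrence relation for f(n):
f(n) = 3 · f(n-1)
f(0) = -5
Pure geometric recurrence with ratio 3.
By induction f(n) = f(0) · (3)^n = - 5 \cdot 3^{n}.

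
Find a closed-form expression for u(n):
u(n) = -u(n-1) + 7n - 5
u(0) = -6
First-order linear with linear forcing.
Homogeneous solution: u_h(n) = A·(-1)^n.
Try particular u_p(n) = pn + q. Substituting:
  pn + q = -(p(n-1) + q) + 7n - 5.
Matching the n-coefficient: p = -p + 7 ⇒ p = \frac{7}{2}.
Matching constants: q = p - q - 5 ⇒ q = - \frac{3}{4}.
General: u(n) = A·(-1)^n + \frac{7 n}{2} - \frac{3}{4}.
Apply u(0) = -6: A - \frac{3}{4} = -6 ⇒ A = - \frac{21}{4}.
So u(n) = - \frac{21 \left(-1\right)^{n}}{4} + \frac{7 n}{2} - \frac{3}{4}.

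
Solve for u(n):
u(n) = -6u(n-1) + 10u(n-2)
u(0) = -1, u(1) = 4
Characteristic equation: x² + 6x - 10 = 0.
Discriminant Δ = (-6)² + 4·(10) = 76.
Roots r₁,₂ = (-6 ± √76)/2, so r₁ = -3 + \sqrt{19}, r₂ = - \sqrt{19} - 3.
General solution: u(n) = A·r₁^n + B·r₂^n.
From the initial conditions, A + B = -1 and r₁A + r₂B = 4.
Since r₁ - r₂ = √76: A = (4 - (-1)r₂)/√76 = - \frac{1}{2} + \frac{\sqrt{19}}{38}, and B = -1 - A = - \frac{1}{2} - \frac{\sqrt{19}}{38}.
So u(n) = \left(- \frac{1}{2} + \frac{\sqrt{19}}{38}\right)\left(-3 + \sqrt{19}\right)^n + \left(- \frac{1}{2} - \frac{\sqrt{19}}{38}\right)\left(- \sqrt{19} - 3\right)^n.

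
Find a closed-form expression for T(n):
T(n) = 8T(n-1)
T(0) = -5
This is a homogeneous first-order recurrence with ratio 8.
By induction T(n) = T(0) · (8)^n = - 5 \cdot 8^{n}.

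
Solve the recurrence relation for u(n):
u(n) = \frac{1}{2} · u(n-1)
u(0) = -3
Pure geometric recurrence with ratio \frac{1}{2}.
By induction u(n) = u(0) · (\frac{1}{2})^n = - 3 \cdot 2^{- n}.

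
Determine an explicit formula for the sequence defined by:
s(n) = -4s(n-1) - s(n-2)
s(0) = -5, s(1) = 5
Characteristic equation: x² + 4x + 1 = 0.
Discriminant Δ = (-4)² + 4·(-1) = 12.
Roots r₁,₂ = (-4 ± √12)/2, so r₁ = -2 + \sqrt{3}, r₂ = -2 - \sqrt{3}.
General solution: s(n) = A·r₁^n + B·r₂^n.
From the initial conditions, A + B = -5 and r₁A + r₂B = 5.
Since r₁ - r₂ = √12: A = (5 - (-5)r₂)/√12 = - \frac{5}{2} - \frac{5 \sqrt{3}}{6}, and B = -5 - A = - \frac{5}{2} + \frac{5 \sqrt{3}}{6}.
So s(n) = \left(- \frac{5}{2} - \frac{5 \sqrt{3}}{6}\right)\left(-2 + \sqrt{3}\right)^n + \left(- \frac{5}{2} + \frac{5 \sqrt{3}}{6}\right)\left(-2 - \sqrt{3}\right)^n.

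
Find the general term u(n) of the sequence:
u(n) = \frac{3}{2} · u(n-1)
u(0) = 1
Pure geometric recurrence with ratio \frac{3}{2}.
By induction u(n) = u(0) · (\frac{3}{2})^n = \left(\frac{3}{2}\right)^{n}.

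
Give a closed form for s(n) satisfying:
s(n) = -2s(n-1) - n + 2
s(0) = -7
First-order linear with linear forcing.
Homogeneous solution: s_h(n) = A·(-2)^n.
Try particular s_p(n) = pn + q. Substituting:
  pn + q = -2(p(n-1) + q) - n + 2.
Matching the n-coefficient: p = -2p - 1 ⇒ p = - \frac{1}{3}.
Matching constants: q = 2p - 2q + 2 ⇒ q = \frac{4}{9}.
General: s(n) = A·(-2)^n - \frac{n}{3} + \frac{4}{9}.
Apply s(0) = -7: A + \frac{4}{9} = -7 ⇒ A = - \frac{67}{9}.
So s(n) = - \frac{67 \left(-2\right)^{n}}{9} - \frac{n}{3} + \frac{4}{9}.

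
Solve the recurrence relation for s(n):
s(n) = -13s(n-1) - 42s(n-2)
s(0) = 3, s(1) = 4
Characteristic equation: x² + 13x + 42 = 0, which factors as (x - (-7))(x - (-6)) = 0.
Roots r₁ = -7, r₂ = -6 (distinct).
General solution: s(n) = A·(-7)^n + B·(-6)^n.
From s(0) = 3: A + B = 3.
From s(1) = 4: -7A - 6B = 4.
Solving: A = -22, B = 25.
So s(n) = 25 \left(-6\right)^{n} - 22 \left(-7\right)^{n}.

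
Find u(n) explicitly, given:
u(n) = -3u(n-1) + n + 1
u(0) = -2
First-order linear with linear forcing.
Homogeneous solution: u_h(n) = A·(-3)^n.
Try particular u_p(n) = pn + q. Substituting:
  pn + q = -3(p(n-1) + q) + n + 1.
Matching the n-coefficient: p = -3p + 1 ⇒ p = \frac{1}{4}.
Matching constants: q = 3p - 3q + 1 ⇒ q = \frac{7}{16}.
General: u(n) = A·(-3)^n + \frac{n}{4} + \frac{7}{16}.
Apply u(0) = -2: A + \frac{7}{16} = -2 ⇒ A = - \frac{39}{16}.
So u(n) = - \frac{39 \left(-3\right)^{n}}{16} + \frac{n}{4} + \frac{7}{16}.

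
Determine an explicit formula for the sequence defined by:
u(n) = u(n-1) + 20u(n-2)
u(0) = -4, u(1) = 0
Characteristic equation: x² - x - 20 = 0, which factors as (x - (5))(x - (-4)) = 0.
Roots r₁ = 5, r₂ = -4 (distinct).
General solution: u(n) = A·(5)^n + B·(-4)^n.
From u(0) = -4: A + B = -4.
From u(1) = 0: 5A - 4B = 0.
Solving: A = - \frac{16}{9}, B = - \frac{20}{9}.
So u(n) = - \frac{20 \left(-4\right)^{n}}{9} - \frac{16 \cdot 5^{n}}{9}.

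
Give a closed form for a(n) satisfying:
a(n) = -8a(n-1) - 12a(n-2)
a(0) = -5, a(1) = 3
Characteristic equation: x² + 8x + 12 = 0, which factors as (x - (-6))(x - (-2)) = 0.
Roots r₁ = -6, r₂ = -2 (distinct).
General solution: a(n) = A·(-6)^n + B·(-2)^n.
From a(0) = -5: A + B = -5.
From a(1) = 3: -6A - 2B = 3.
Solving: A = \frac{7}{4}, B = - \frac{27}{4}.
So a(n) = - \frac{27 \left(-2\right)^{n}}{4} + \frac{7 \left(-6\right)^{n}}{4}.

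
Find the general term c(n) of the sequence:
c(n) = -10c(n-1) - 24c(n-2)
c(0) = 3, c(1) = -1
Characteristic equation: x² + 10x + 24 = 0, which factors as (x - (-6))(x - (-4)) = 0.
Roots r₁ = -6, r₂ = -4 (distinct).
General solution: c(n) = A·(-6)^n + B·(-4)^n.
From c(0) = 3: A + B = 3.
From c(1) = -1: -6A - 4B = -1.
Solving: A = - \frac{11}{2}, B = \frac{17}{2}.
So c(n) = \frac{17 \left(-4\right)^{n}}{2} - \frac{11 \left(-6\right)^{n}}{2}.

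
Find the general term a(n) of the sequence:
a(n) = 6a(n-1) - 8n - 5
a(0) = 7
First-order linear with linear forcing.
Homogeneous solution: a_h(n) = A·(6)^n.
Try particular a_p(n) = pn + q. Substituting:
  pn + q = 6(p(n-1) + q) - 8n - 5.
Matching the n-coefficient: p = 6p - 8 ⇒ p = \frac{8}{5}.
Matching constants: q = -6p + 6q - 5 ⇒ q = \frac{73}{25}.
General: a(n) = A·(6)^n + \frac{8 n}{5} + \frac{73}{25}.
Apply a(0) = 7: A + \frac{73}{25} = 7 ⇒ A = \frac{102}{25}.
So a(n) = \frac{102 \cdot 6^{n}}{25} + \frac{8 n}{5} + \frac{73}{25}.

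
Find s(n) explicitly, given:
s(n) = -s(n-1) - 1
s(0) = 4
First-order linear non-homogeneous.
Homogeneous solution: s_h(n) = A·(-1)^n.
Try constant particular solution s_p = K: K = -K - 1 ⇒ K = - \frac{1}{2}.
General: s(n) = A·(-1)^n - \frac{1}{2}.
Apply s(0) = 4: A - \frac{1}{2} = 4 ⇒ A = \frac{9}{2}.
So s(n) = \frac{9 \left(-1\right)^{n}}{2} - \frac{1}{2}.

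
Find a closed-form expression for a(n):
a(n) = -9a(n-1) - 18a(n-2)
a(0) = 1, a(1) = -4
Characteristic equation: x² + 9x + 18 = 0, which factors as (x - (-3))(x - (-6)) = 0.
Roots r₁ = -3, r₂ = -6 (distinct).
General solution: a(n) = A·(-3)^n + B·(-6)^n.
From a(0) = 1: A + B = 1.
From a(1) = -4: -3A - 6B = -4.
Solving: A = \frac{2}{3}, B = \frac{1}{3}.
So a(n) = \frac{2 \left(-3\right)^{n}}{3} + \frac{\left(-6\right)^{n}}{3}.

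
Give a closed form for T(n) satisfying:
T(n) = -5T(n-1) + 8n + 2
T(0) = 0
First-order linear with linear forcing.
Homogeneous solution: T_h(n) = A·(-5)^n.
Try particular T_p(n) = pn + q. Substituting:
  pn + q = -5(p(n-1) + q) + 8n + 2.
Matching the n-coefficient: p = -5p + 8 ⇒ p = \frac{4}{3}.
Matching constants: q = 5p - 5q + 2 ⇒ q = \frac{13}{9}.
General: T(n) = A·(-5)^n + \frac{4 n}{3} + \frac{13}{9}.
Apply T(0) = 0: A + \frac{13}{9} = 0 ⇒ A = - \frac{13}{9}.
So T(n) = - \frac{13 \left(-5\right)^{n}}{9} + \frac{4 n}{3} + \frac{13}{9}.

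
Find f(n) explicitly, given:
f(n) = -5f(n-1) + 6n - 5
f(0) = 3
First-order linear with linear forcing.
Homogeneous solution: f_h(n) = A·(-5)^n.
Try particular f_p(n) = pn + q. Substituting:
  pn + q = -5(p(n-1) + q) + 6n - 5.
Matching the n-coefficient: p = -5p + 6 ⇒ p = 1.
Matching constants: q = 5p - 5q - 5 ⇒ q = 0.
General: f(n) = A·(-5)^n + n + 0.
Apply f(0) = 3: A + 0 = 3 ⇒ A = 3.
So f(n) = 3 \left(-5\right)^{n} + n.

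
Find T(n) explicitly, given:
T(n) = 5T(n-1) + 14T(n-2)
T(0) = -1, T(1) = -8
Characteristic equation: x² - 5x - 14 = 0, which factors as (x - (7))(x - (-2)) = 0.
Roots r₁ = 7, r₂ = -2 (distinct).
General solution: T(n) = A·(7)^n + B·(-2)^n.
From T(0) = -1: A + B = -1.
From T(1) = -8: 7A - 2B = -8.
Solving: A = - \frac{10}{9}, B = \frac{1}{9}.
So T(n) = \frac{\left(-2\right)^{n}}{9} - \frac{10 \cdot 7^{n}}{9}.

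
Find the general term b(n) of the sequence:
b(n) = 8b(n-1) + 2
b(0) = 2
First-order linear non-homogeneous.
Homogeneous solution: b_h(n) = A·(8)^n.
Try constant particular solution b_p = K: K = 8K + 2 ⇒ K = - \frac{2}{7}.
General: b(n) = A·(8)^n - \frac{2}{7}.
Apply b(0) = 2: A - \frac{2}{7} = 2 ⇒ A = \frac{16}{7}.
So b(n) = \frac{16 \cdot 8^{n}}{7} - \frac{2}{7}.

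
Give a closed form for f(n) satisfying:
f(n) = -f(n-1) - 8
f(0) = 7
First-order linear non-homogeneous.
Homogeneous solution: f_h(n) = A·(-1)^n.
Try constant particular solution f_p = K: K = -K - 8 ⇒ K = -4.
General: f(n) = A·(-1)^n - 4.
Apply f(0) = 7: A - 4 = 7 ⇒ A = 11.
So f(n) = 11 \left(-1\right)^{n} - 4.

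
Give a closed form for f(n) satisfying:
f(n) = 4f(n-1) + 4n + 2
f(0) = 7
First-order linear with linear forcing.
Homogeneous solution: f_h(n) = A·(4)^n.
Try particular f_p(n) = pn + q. Substituting:
  pn + q = 4(p(n-1) + q) + 4n + 2.
Matching the n-coefficient: p = 4p + 4 ⇒ p = - \frac{4}{3}.
Matching constants: q = -4p + 4q + 2 ⇒ q = - \frac{22}{9}.
General: f(n) = A·(4)^n - \frac{4 n}{3} - \frac{22}{9}.
Apply f(0) = 7: A - \frac{22}{9} = 7 ⇒ A = \frac{85}{9}.
So f(n) = \frac{85 \cdot 4^{n}}{9} - \frac{4 n}{3} - \frac{22}{9}.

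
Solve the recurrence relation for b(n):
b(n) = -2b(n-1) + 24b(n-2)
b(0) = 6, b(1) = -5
Characteristic equation: x² + 2x - 24 = 0, which factors as (x - (-6))(x - (4)) = 0.
Roots r₁ = -6, r₂ = 4 (distinct).
General solution: b(n) = A·(-6)^n + B·(4)^n.
From b(0) = 6: A + B = 6.
From b(1) = -5: -6A + 4B = -5.
Solving: A = \frac{29}{10}, B = \frac{31}{10}.
So b(n) = \frac{29 \left(-6\right)^{n}}{10} + \frac{31 \cdot 4^{n}}{10}.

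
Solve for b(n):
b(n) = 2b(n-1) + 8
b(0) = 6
First-order linear non-homogeneous.
Homogeneous solution: b_h(n) = A·(2)^n.
Try constant particular solution b_p = K: K = 2K + 8 ⇒ K = -8.
General: b(n) = A·(2)^n - 8.
Apply b(0) = 6: A - 8 = 6 ⇒ A = 14.
So b(n) = 14 \cdot 2^{n} - 8.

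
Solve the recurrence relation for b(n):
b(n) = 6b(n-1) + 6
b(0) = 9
First-order linear non-homogeneous.
Homogeneous solution: b_h(n) = A·(6)^n.
Try constant particular solution b_p = K: K = 6K + 6 ⇒ K = - \frac{6}{5}.
General: b(n) = A·(6)^n - \frac{6}{5}.
Apply b(0) = 9: A - \frac{6}{5} = 9 ⇒ A = \frac{51}{5}.
So b(n) = \frac{51 \cdot 6^{n}}{5} - \frac{6}{5}.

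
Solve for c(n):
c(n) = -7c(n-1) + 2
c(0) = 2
First-order linear non-homogeneous.
Homogeneous solution: c_h(n) = A·(-7)^n.
Try constant particular solution c_p = K: K = -7K + 2 ⇒ K = \frac{1}{4}.
General: c(n) = A·(-7)^n + \frac{1}{4}.
Apply c(0) = 2: A + \frac{1}{4} = 2 ⇒ A = \frac{7}{4}.
So c(n) = \frac{7 \left(-7\right)^{n}}{4} + \frac{1}{4}.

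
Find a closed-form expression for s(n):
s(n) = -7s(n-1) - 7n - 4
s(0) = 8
First-order linear with linear forcing.
Homogeneous solution: s_h(n) = A·(-7)^n.
Try particular s_p(n) = pn + q. Substituting:
  pn + q = -7(p(n-1) + q) - 7n - 4.
Matching the n-coefficient: p = -7p - 7 ⇒ p = - \frac{7}{8}.
Matching constants: q = 7p - 7q - 4 ⇒ q = - \frac{81}{64}.
General: s(n) = A·(-7)^n - \frac{7 n}{8} - \frac{81}{64}.
Apply s(0) = 8: A - \frac{81}{64} = 8 ⇒ A = \frac{593}{64}.
So s(n) = \frac{593 \left(-7\right)^{n}}{64} - \frac{7 n}{8} - \frac{81}{64}.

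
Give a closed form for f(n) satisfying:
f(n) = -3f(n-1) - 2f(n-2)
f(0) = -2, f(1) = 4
Characteristic equation: x² + 3x + 2 = 0, which factors as (x - (-2))(x - (-1)) = 0.
Roots r₁ = -2, r₂ = -1 (distinct).
General solution: f(n) = A·(-2)^n + B·(-1)^n.
From f(0) = -2: A + B = -2.
From f(1) = 4: -2A - B = 4.
Solving: A = -2, B = 0.
So f(n) = - 2 \left(-2\right)^{n}.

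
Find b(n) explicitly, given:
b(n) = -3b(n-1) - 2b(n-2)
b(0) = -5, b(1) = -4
Characteristic equation: x² + 3x + 2 = 0, which factors as (x - (-1))(x - (-2)) = 0.
Roots r₁ = -1, r₂ = -2 (distinct).
General solution: b(n) = A·(-1)^n + B·(-2)^n.
From b(0) = -5: A + B = -5.
From b(1) = -4: -A - 2B = -4.
Solving: A = -14, B = 9.
So b(n) = - 14 \left(-1\right)^{n} + 9 \left(-2\right)^{n}.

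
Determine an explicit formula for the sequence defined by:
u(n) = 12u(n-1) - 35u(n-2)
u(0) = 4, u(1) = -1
Characteristic equation: x² - 12x + 35 = 0, which factors as (x - (7))(x - (5)) = 0.
Roots r₁ = 7, r₂ = 5 (distinct).
General solution: u(n) = A·(7)^n + B·(5)^n.
From u(0) = 4: A + B = 4.
From u(1) = -1: 7A + 5B = -1.
Solving: A = - \frac{21}{2}, B = \frac{29}{2}.
So u(n) = \frac{29 \cdot 5^{n}}{2} - \frac{21 \cdot 7^{n}}{2}.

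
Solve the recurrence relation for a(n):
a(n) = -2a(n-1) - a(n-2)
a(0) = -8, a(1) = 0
Characteristic equation: x² + 2x + 1 = 0, which is (x - (-1))².
Repeated root r = -1.
General solution: a(n) = (A + Bn)·(-1)^n.
From a(0) = -8: A = -8.
From a(1) = 0: (A + B)·(-1) = 0 ⇒ B = 8.
So a(n) = \left(8 n - 8\right) \cdot (-1)^n.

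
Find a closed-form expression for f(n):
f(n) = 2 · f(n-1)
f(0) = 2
Pure geometric recurrence with ratio 2.
By induction f(n) = f(0) · (2)^n = 2 \cdot 2^{n}.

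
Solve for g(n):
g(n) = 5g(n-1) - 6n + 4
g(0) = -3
First-order linear with linear forcing.
Homogeneous solution: g_h(n) = A·(5)^n.
Try particular g_p(n) = pn + q. Substituting:
  pn + q = 5(p(n-1) + q) - 6n + 4.
Matching the n-coefficient: p = 5p - 6 ⇒ p = \frac{3}{2}.
Matching constants: q = -5p + 5q + 4 ⇒ q = \frac{7}{8}.
General: g(n) = A·(5)^n + \frac{3 n}{2} + \frac{7}{8}.
Apply g(0) = -3: A + \frac{7}{8} = -3 ⇒ A = - \frac{31}{8}.
So g(n) = - \frac{31 \cdot 5^{n}}{8} + \frac{3 n}{2} + \frac{7}{8}.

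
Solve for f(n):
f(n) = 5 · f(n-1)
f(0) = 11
Pure geometric recurrence with ratio 5.
By induction f(n) = f(0) · (5)^n = 11 \cdot 5^{n}.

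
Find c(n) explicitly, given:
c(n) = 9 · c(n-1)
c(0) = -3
Pure geometric recurrence with ratio 9.
By induction c(n) = c(0) · (9)^n = - 3 \cdot 9^{n}.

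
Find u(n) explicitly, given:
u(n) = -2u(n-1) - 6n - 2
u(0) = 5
First-order linear with linear forcing.
Homogeneous solution: u_h(n) = A·(-2)^n.
Try particular u_p(n) = pn + q. Substituting:
  pn + q = -2(p(n-1) + q) - 6n - 2.
Matching the n-coefficient: p = -2p - 6 ⇒ p = -2.
Matching constants: q = 2p - 2q - 2 ⇒ q = -2.
General: u(n) = A·(-2)^n - 2 n - 2.
Apply u(0) = 5: A - 2 = 5 ⇒ A = 7.
So u(n) = 7 \left(-2\right)^{n} - 2 n - 2.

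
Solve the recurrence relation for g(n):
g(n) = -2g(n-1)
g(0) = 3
This is a homogeneous first-order recurrence with ratio -2.
By induction g(n) = g(0) · (-2)^n = 3 \left(-2\right)^{n}.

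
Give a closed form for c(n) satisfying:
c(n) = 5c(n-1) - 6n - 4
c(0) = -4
First-order linear with linear forcing.
Homogeneous solution: c_h(n) = A·(5)^n.
Try particular c_p(n) = pn + q. Substituting:
  pn + q = 5(p(n-1) + q) - 6n - 4.
Matching the n-coefficient: p = 5p - 6 ⇒ p = \frac{3}{2}.
Matching constants: q = -5p + 5q - 4 ⇒ q = \frac{23}{8}.
General: c(n) = A·(5)^n + \frac{3 n}{2} + \frac{23}{8}.
Apply c(0) = -4: A + \frac{23}{8} = -4 ⇒ A = - \frac{55}{8}.
So c(n) = - \frac{55 \cdot 5^{n}}{8} + \frac{3 n}{2} + \frac{23}{8}.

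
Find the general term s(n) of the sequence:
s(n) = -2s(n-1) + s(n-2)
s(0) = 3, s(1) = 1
Characteristic equation: x² + 2x - 1 = 0.
Discriminant Δ = (-2)² + 4·(1) = 8.
Roots r₁,₂ = (-2 ± √8)/2, so r₁ = -1 + \sqrt{2}, r₂ = - \sqrt{2} - 1.
General solution: s(n) = A·r₁^n + B·r₂^n.
From the initial conditions, A + B = 3 and r₁A + r₂B = 1.
Since r₁ - r₂ = √8: A = (1 - (3)r₂)/√8 = \sqrt{2} + \frac{3}{2}, and B = 3 - A = \frac{3}{2} - \sqrt{2}.
So s(n) = \left(\sqrt{2} + \frac{3}{2}\right)\left(-1 + \sqrt{2}\right)^n + \left(\frac{3}{2} - \sqrt{2}\right)\left(- \sqrt{2} - 1\right)^n.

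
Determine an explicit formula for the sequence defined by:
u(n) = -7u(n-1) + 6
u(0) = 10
First-order linear non-homogeneous.
Homogeneous solution: u_h(n) = A·(-7)^n.
Try constant particular solution u_p = K: K = -7K + 6 ⇒ K = \frac{3}{4}.
General: u(n) = A·(-7)^n + \frac{3}{4}.
Apply u(0) = 10: A + \frac{3}{4} = 10 ⇒ A = \frac{37}{4}.
So u(n) = \frac{37 \left(-7\right)^{n}}{4} + \frac{3}{4}.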